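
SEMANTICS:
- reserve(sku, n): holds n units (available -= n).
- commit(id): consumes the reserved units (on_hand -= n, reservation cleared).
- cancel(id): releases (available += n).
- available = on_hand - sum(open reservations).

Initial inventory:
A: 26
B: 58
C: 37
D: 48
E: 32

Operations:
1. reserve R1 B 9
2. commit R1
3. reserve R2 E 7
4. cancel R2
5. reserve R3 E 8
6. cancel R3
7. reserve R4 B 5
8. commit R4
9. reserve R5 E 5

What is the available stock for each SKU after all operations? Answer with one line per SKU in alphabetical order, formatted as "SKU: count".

Answer: A: 26
B: 44
C: 37
D: 48
E: 27

Derivation:
Step 1: reserve R1 B 9 -> on_hand[A=26 B=58 C=37 D=48 E=32] avail[A=26 B=49 C=37 D=48 E=32] open={R1}
Step 2: commit R1 -> on_hand[A=26 B=49 C=37 D=48 E=32] avail[A=26 B=49 C=37 D=48 E=32] open={}
Step 3: reserve R2 E 7 -> on_hand[A=26 B=49 C=37 D=48 E=32] avail[A=26 B=49 C=37 D=48 E=25] open={R2}
Step 4: cancel R2 -> on_hand[A=26 B=49 C=37 D=48 E=32] avail[A=26 B=49 C=37 D=48 E=32] open={}
Step 5: reserve R3 E 8 -> on_hand[A=26 B=49 C=37 D=48 E=32] avail[A=26 B=49 C=37 D=48 E=24] open={R3}
Step 6: cancel R3 -> on_hand[A=26 B=49 C=37 D=48 E=32] avail[A=26 B=49 C=37 D=48 E=32] open={}
Step 7: reserve R4 B 5 -> on_hand[A=26 B=49 C=37 D=48 E=32] avail[A=26 B=44 C=37 D=48 E=32] open={R4}
Step 8: commit R4 -> on_hand[A=26 B=44 C=37 D=48 E=32] avail[A=26 B=44 C=37 D=48 E=32] open={}
Step 9: reserve R5 E 5 -> on_hand[A=26 B=44 C=37 D=48 E=32] avail[A=26 B=44 C=37 D=48 E=27] open={R5}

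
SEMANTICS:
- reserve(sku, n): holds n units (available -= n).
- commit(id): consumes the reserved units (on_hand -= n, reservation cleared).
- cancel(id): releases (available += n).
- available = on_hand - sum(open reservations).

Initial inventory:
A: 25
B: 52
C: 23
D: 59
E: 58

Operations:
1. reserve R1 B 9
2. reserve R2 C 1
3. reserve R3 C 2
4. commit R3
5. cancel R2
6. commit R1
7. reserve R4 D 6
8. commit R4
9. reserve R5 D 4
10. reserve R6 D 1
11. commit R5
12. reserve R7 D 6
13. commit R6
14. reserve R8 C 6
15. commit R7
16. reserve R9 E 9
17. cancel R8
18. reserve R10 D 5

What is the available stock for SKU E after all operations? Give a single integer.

Answer: 49

Derivation:
Step 1: reserve R1 B 9 -> on_hand[A=25 B=52 C=23 D=59 E=58] avail[A=25 B=43 C=23 D=59 E=58] open={R1}
Step 2: reserve R2 C 1 -> on_hand[A=25 B=52 C=23 D=59 E=58] avail[A=25 B=43 C=22 D=59 E=58] open={R1,R2}
Step 3: reserve R3 C 2 -> on_hand[A=25 B=52 C=23 D=59 E=58] avail[A=25 B=43 C=20 D=59 E=58] open={R1,R2,R3}
Step 4: commit R3 -> on_hand[A=25 B=52 C=21 D=59 E=58] avail[A=25 B=43 C=20 D=59 E=58] open={R1,R2}
Step 5: cancel R2 -> on_hand[A=25 B=52 C=21 D=59 E=58] avail[A=25 B=43 C=21 D=59 E=58] open={R1}
Step 6: commit R1 -> on_hand[A=25 B=43 C=21 D=59 E=58] avail[A=25 B=43 C=21 D=59 E=58] open={}
Step 7: reserve R4 D 6 -> on_hand[A=25 B=43 C=21 D=59 E=58] avail[A=25 B=43 C=21 D=53 E=58] open={R4}
Step 8: commit R4 -> on_hand[A=25 B=43 C=21 D=53 E=58] avail[A=25 B=43 C=21 D=53 E=58] open={}
Step 9: reserve R5 D 4 -> on_hand[A=25 B=43 C=21 D=53 E=58] avail[A=25 B=43 C=21 D=49 E=58] open={R5}
Step 10: reserve R6 D 1 -> on_hand[A=25 B=43 C=21 D=53 E=58] avail[A=25 B=43 C=21 D=48 E=58] open={R5,R6}
Step 11: commit R5 -> on_hand[A=25 B=43 C=21 D=49 E=58] avail[A=25 B=43 C=21 D=48 E=58] open={R6}
Step 12: reserve R7 D 6 -> on_hand[A=25 B=43 C=21 D=49 E=58] avail[A=25 B=43 C=21 D=42 E=58] open={R6,R7}
Step 13: commit R6 -> on_hand[A=25 B=43 C=21 D=48 E=58] avail[A=25 B=43 C=21 D=42 E=58] open={R7}
Step 14: reserve R8 C 6 -> on_hand[A=25 B=43 C=21 D=48 E=58] avail[A=25 B=43 C=15 D=42 E=58] open={R7,R8}
Step 15: commit R7 -> on_hand[A=25 B=43 C=21 D=42 E=58] avail[A=25 B=43 C=15 D=42 E=58] open={R8}
Step 16: reserve R9 E 9 -> on_hand[A=25 B=43 C=21 D=42 E=58] avail[A=25 B=43 C=15 D=42 E=49] open={R8,R9}
Step 17: cancel R8 -> on_hand[A=25 B=43 C=21 D=42 E=58] avail[A=25 B=43 C=21 D=42 E=49] open={R9}
Step 18: reserve R10 D 5 -> on_hand[A=25 B=43 C=21 D=42 E=58] avail[A=25 B=43 C=21 D=37 E=49] open={R10,R9}
Final available[E] = 49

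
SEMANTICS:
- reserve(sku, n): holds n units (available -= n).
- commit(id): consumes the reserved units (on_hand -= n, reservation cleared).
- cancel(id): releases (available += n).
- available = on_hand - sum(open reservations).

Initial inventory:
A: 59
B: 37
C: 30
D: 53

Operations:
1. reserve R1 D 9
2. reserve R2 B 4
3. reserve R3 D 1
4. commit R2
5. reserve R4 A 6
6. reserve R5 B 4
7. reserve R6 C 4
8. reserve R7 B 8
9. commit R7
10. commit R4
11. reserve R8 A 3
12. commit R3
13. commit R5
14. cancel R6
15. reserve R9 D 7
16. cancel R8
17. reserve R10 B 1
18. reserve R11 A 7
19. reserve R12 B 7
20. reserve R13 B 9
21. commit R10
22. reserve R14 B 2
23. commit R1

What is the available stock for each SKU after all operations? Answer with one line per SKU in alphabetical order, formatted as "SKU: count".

Step 1: reserve R1 D 9 -> on_hand[A=59 B=37 C=30 D=53] avail[A=59 B=37 C=30 D=44] open={R1}
Step 2: reserve R2 B 4 -> on_hand[A=59 B=37 C=30 D=53] avail[A=59 B=33 C=30 D=44] open={R1,R2}
Step 3: reserve R3 D 1 -> on_hand[A=59 B=37 C=30 D=53] avail[A=59 B=33 C=30 D=43] open={R1,R2,R3}
Step 4: commit R2 -> on_hand[A=59 B=33 C=30 D=53] avail[A=59 B=33 C=30 D=43] open={R1,R3}
Step 5: reserve R4 A 6 -> on_hand[A=59 B=33 C=30 D=53] avail[A=53 B=33 C=30 D=43] open={R1,R3,R4}
Step 6: reserve R5 B 4 -> on_hand[A=59 B=33 C=30 D=53] avail[A=53 B=29 C=30 D=43] open={R1,R3,R4,R5}
Step 7: reserve R6 C 4 -> on_hand[A=59 B=33 C=30 D=53] avail[A=53 B=29 C=26 D=43] open={R1,R3,R4,R5,R6}
Step 8: reserve R7 B 8 -> on_hand[A=59 B=33 C=30 D=53] avail[A=53 B=21 C=26 D=43] open={R1,R3,R4,R5,R6,R7}
Step 9: commit R7 -> on_hand[A=59 B=25 C=30 D=53] avail[A=53 B=21 C=26 D=43] open={R1,R3,R4,R5,R6}
Step 10: commit R4 -> on_hand[A=53 B=25 C=30 D=53] avail[A=53 B=21 C=26 D=43] open={R1,R3,R5,R6}
Step 11: reserve R8 A 3 -> on_hand[A=53 B=25 C=30 D=53] avail[A=50 B=21 C=26 D=43] open={R1,R3,R5,R6,R8}
Step 12: commit R3 -> on_hand[A=53 B=25 C=30 D=52] avail[A=50 B=21 C=26 D=43] open={R1,R5,R6,R8}
Step 13: commit R5 -> on_hand[A=53 B=21 C=30 D=52] avail[A=50 B=21 C=26 D=43] open={R1,R6,R8}
Step 14: cancel R6 -> on_hand[A=53 B=21 C=30 D=52] avail[A=50 B=21 C=30 D=43] open={R1,R8}
Step 15: reserve R9 D 7 -> on_hand[A=53 B=21 C=30 D=52] avail[A=50 B=21 C=30 D=36] open={R1,R8,R9}
Step 16: cancel R8 -> on_hand[A=53 B=21 C=30 D=52] avail[A=53 B=21 C=30 D=36] open={R1,R9}
Step 17: reserve R10 B 1 -> on_hand[A=53 B=21 C=30 D=52] avail[A=53 B=20 C=30 D=36] open={R1,R10,R9}
Step 18: reserve R11 A 7 -> on_hand[A=53 B=21 C=30 D=52] avail[A=46 B=20 C=30 D=36] open={R1,R10,R11,R9}
Step 19: reserve R12 B 7 -> on_hand[A=53 B=21 C=30 D=52] avail[A=46 B=13 C=30 D=36] open={R1,R10,R11,R12,R9}
Step 20: reserve R13 B 9 -> on_hand[A=53 B=21 C=30 D=52] avail[A=46 B=4 C=30 D=36] open={R1,R10,R11,R12,R13,R9}
Step 21: commit R10 -> on_hand[A=53 B=20 C=30 D=52] avail[A=46 B=4 C=30 D=36] open={R1,R11,R12,R13,R9}
Step 22: reserve R14 B 2 -> on_hand[A=53 B=20 C=30 D=52] avail[A=46 B=2 C=30 D=36] open={R1,R11,R12,R13,R14,R9}
Step 23: commit R1 -> on_hand[A=53 B=20 C=30 D=43] avail[A=46 B=2 C=30 D=36] open={R11,R12,R13,R14,R9}

Answer: A: 46
B: 2
C: 30
D: 36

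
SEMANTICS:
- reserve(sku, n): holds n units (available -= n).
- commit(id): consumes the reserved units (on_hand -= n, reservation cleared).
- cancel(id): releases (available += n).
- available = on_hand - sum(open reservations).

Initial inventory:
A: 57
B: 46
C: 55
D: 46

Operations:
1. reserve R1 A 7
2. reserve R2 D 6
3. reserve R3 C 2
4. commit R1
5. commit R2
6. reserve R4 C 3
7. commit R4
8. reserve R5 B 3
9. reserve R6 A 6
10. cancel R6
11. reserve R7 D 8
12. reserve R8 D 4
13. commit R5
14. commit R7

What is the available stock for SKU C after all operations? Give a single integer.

Step 1: reserve R1 A 7 -> on_hand[A=57 B=46 C=55 D=46] avail[A=50 B=46 C=55 D=46] open={R1}
Step 2: reserve R2 D 6 -> on_hand[A=57 B=46 C=55 D=46] avail[A=50 B=46 C=55 D=40] open={R1,R2}
Step 3: reserve R3 C 2 -> on_hand[A=57 B=46 C=55 D=46] avail[A=50 B=46 C=53 D=40] open={R1,R2,R3}
Step 4: commit R1 -> on_hand[A=50 B=46 C=55 D=46] avail[A=50 B=46 C=53 D=40] open={R2,R3}
Step 5: commit R2 -> on_hand[A=50 B=46 C=55 D=40] avail[A=50 B=46 C=53 D=40] open={R3}
Step 6: reserve R4 C 3 -> on_hand[A=50 B=46 C=55 D=40] avail[A=50 B=46 C=50 D=40] open={R3,R4}
Step 7: commit R4 -> on_hand[A=50 B=46 C=52 D=40] avail[A=50 B=46 C=50 D=40] open={R3}
Step 8: reserve R5 B 3 -> on_hand[A=50 B=46 C=52 D=40] avail[A=50 B=43 C=50 D=40] open={R3,R5}
Step 9: reserve R6 A 6 -> on_hand[A=50 B=46 C=52 D=40] avail[A=44 B=43 C=50 D=40] open={R3,R5,R6}
Step 10: cancel R6 -> on_hand[A=50 B=46 C=52 D=40] avail[A=50 B=43 C=50 D=40] open={R3,R5}
Step 11: reserve R7 D 8 -> on_hand[A=50 B=46 C=52 D=40] avail[A=50 B=43 C=50 D=32] open={R3,R5,R7}
Step 12: reserve R8 D 4 -> on_hand[A=50 B=46 C=52 D=40] avail[A=50 B=43 C=50 D=28] open={R3,R5,R7,R8}
Step 13: commit R5 -> on_hand[A=50 B=43 C=52 D=40] avail[A=50 B=43 C=50 D=28] open={R3,R7,R8}
Step 14: commit R7 -> on_hand[A=50 B=43 C=52 D=32] avail[A=50 B=43 C=50 D=28] open={R3,R8}
Final available[C] = 50

Answer: 50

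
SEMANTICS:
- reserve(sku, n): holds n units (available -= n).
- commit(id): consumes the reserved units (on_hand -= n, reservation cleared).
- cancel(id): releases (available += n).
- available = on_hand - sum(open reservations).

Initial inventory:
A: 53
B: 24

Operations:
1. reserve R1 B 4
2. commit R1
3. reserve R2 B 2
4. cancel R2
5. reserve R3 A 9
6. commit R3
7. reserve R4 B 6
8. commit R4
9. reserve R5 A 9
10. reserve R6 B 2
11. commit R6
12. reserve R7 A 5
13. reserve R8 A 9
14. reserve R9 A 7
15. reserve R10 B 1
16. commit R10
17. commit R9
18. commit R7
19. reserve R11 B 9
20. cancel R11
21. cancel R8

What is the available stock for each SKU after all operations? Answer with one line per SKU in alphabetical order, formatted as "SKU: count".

Step 1: reserve R1 B 4 -> on_hand[A=53 B=24] avail[A=53 B=20] open={R1}
Step 2: commit R1 -> on_hand[A=53 B=20] avail[A=53 B=20] open={}
Step 3: reserve R2 B 2 -> on_hand[A=53 B=20] avail[A=53 B=18] open={R2}
Step 4: cancel R2 -> on_hand[A=53 B=20] avail[A=53 B=20] open={}
Step 5: reserve R3 A 9 -> on_hand[A=53 B=20] avail[A=44 B=20] open={R3}
Step 6: commit R3 -> on_hand[A=44 B=20] avail[A=44 B=20] open={}
Step 7: reserve R4 B 6 -> on_hand[A=44 B=20] avail[A=44 B=14] open={R4}
Step 8: commit R4 -> on_hand[A=44 B=14] avail[A=44 B=14] open={}
Step 9: reserve R5 A 9 -> on_hand[A=44 B=14] avail[A=35 B=14] open={R5}
Step 10: reserve R6 B 2 -> on_hand[A=44 B=14] avail[A=35 B=12] open={R5,R6}
Step 11: commit R6 -> on_hand[A=44 B=12] avail[A=35 B=12] open={R5}
Step 12: reserve R7 A 5 -> on_hand[A=44 B=12] avail[A=30 B=12] open={R5,R7}
Step 13: reserve R8 A 9 -> on_hand[A=44 B=12] avail[A=21 B=12] open={R5,R7,R8}
Step 14: reserve R9 A 7 -> on_hand[A=44 B=12] avail[A=14 B=12] open={R5,R7,R8,R9}
Step 15: reserve R10 B 1 -> on_hand[A=44 B=12] avail[A=14 B=11] open={R10,R5,R7,R8,R9}
Step 16: commit R10 -> on_hand[A=44 B=11] avail[A=14 B=11] open={R5,R7,R8,R9}
Step 17: commit R9 -> on_hand[A=37 B=11] avail[A=14 B=11] open={R5,R7,R8}
Step 18: commit R7 -> on_hand[A=32 B=11] avail[A=14 B=11] open={R5,R8}
Step 19: reserve R11 B 9 -> on_hand[A=32 B=11] avail[A=14 B=2] open={R11,R5,R8}
Step 20: cancel R11 -> on_hand[A=32 B=11] avail[A=14 B=11] open={R5,R8}
Step 21: cancel R8 -> on_hand[A=32 B=11] avail[A=23 B=11] open={R5}

Answer: A: 23
B: 11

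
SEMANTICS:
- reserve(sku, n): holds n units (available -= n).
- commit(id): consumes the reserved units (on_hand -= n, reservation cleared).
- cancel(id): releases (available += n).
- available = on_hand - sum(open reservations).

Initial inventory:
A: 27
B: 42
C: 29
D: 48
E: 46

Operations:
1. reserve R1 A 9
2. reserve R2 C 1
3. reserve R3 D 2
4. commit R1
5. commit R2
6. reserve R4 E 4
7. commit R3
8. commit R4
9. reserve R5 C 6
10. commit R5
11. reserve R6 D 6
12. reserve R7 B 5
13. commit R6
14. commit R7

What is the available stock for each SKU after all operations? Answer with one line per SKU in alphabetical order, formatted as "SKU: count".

Step 1: reserve R1 A 9 -> on_hand[A=27 B=42 C=29 D=48 E=46] avail[A=18 B=42 C=29 D=48 E=46] open={R1}
Step 2: reserve R2 C 1 -> on_hand[A=27 B=42 C=29 D=48 E=46] avail[A=18 B=42 C=28 D=48 E=46] open={R1,R2}
Step 3: reserve R3 D 2 -> on_hand[A=27 B=42 C=29 D=48 E=46] avail[A=18 B=42 C=28 D=46 E=46] open={R1,R2,R3}
Step 4: commit R1 -> on_hand[A=18 B=42 C=29 D=48 E=46] avail[A=18 B=42 C=28 D=46 E=46] open={R2,R3}
Step 5: commit R2 -> on_hand[A=18 B=42 C=28 D=48 E=46] avail[A=18 B=42 C=28 D=46 E=46] open={R3}
Step 6: reserve R4 E 4 -> on_hand[A=18 B=42 C=28 D=48 E=46] avail[A=18 B=42 C=28 D=46 E=42] open={R3,R4}
Step 7: commit R3 -> on_hand[A=18 B=42 C=28 D=46 E=46] avail[A=18 B=42 C=28 D=46 E=42] open={R4}
Step 8: commit R4 -> on_hand[A=18 B=42 C=28 D=46 E=42] avail[A=18 B=42 C=28 D=46 E=42] open={}
Step 9: reserve R5 C 6 -> on_hand[A=18 B=42 C=28 D=46 E=42] avail[A=18 B=42 C=22 D=46 E=42] open={R5}
Step 10: commit R5 -> on_hand[A=18 B=42 C=22 D=46 E=42] avail[A=18 B=42 C=22 D=46 E=42] open={}
Step 11: reserve R6 D 6 -> on_hand[A=18 B=42 C=22 D=46 E=42] avail[A=18 B=42 C=22 D=40 E=42] open={R6}
Step 12: reserve R7 B 5 -> on_hand[A=18 B=42 C=22 D=46 E=42] avail[A=18 B=37 C=22 D=40 E=42] open={R6,R7}
Step 13: commit R6 -> on_hand[A=18 B=42 C=22 D=40 E=42] avail[A=18 B=37 C=22 D=40 E=42] open={R7}
Step 14: commit R7 -> on_hand[A=18 B=37 C=22 D=40 E=42] avail[A=18 B=37 C=22 D=40 E=42] open={}

Answer: A: 18
B: 37
C: 22
D: 40
E: 42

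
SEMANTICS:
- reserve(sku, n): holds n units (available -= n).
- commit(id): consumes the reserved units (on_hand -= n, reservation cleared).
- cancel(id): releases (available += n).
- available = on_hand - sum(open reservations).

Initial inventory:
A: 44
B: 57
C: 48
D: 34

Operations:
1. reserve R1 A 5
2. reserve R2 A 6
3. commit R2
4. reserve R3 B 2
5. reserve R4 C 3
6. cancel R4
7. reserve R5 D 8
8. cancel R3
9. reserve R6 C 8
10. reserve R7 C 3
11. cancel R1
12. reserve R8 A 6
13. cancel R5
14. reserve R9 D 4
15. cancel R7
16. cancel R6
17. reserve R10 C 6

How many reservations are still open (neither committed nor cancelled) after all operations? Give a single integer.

Answer: 3

Derivation:
Step 1: reserve R1 A 5 -> on_hand[A=44 B=57 C=48 D=34] avail[A=39 B=57 C=48 D=34] open={R1}
Step 2: reserve R2 A 6 -> on_hand[A=44 B=57 C=48 D=34] avail[A=33 B=57 C=48 D=34] open={R1,R2}
Step 3: commit R2 -> on_hand[A=38 B=57 C=48 D=34] avail[A=33 B=57 C=48 D=34] open={R1}
Step 4: reserve R3 B 2 -> on_hand[A=38 B=57 C=48 D=34] avail[A=33 B=55 C=48 D=34] open={R1,R3}
Step 5: reserve R4 C 3 -> on_hand[A=38 B=57 C=48 D=34] avail[A=33 B=55 C=45 D=34] open={R1,R3,R4}
Step 6: cancel R4 -> on_hand[A=38 B=57 C=48 D=34] avail[A=33 B=55 C=48 D=34] open={R1,R3}
Step 7: reserve R5 D 8 -> on_hand[A=38 B=57 C=48 D=34] avail[A=33 B=55 C=48 D=26] open={R1,R3,R5}
Step 8: cancel R3 -> on_hand[A=38 B=57 C=48 D=34] avail[A=33 B=57 C=48 D=26] open={R1,R5}
Step 9: reserve R6 C 8 -> on_hand[A=38 B=57 C=48 D=34] avail[A=33 B=57 C=40 D=26] open={R1,R5,R6}
Step 10: reserve R7 C 3 -> on_hand[A=38 B=57 C=48 D=34] avail[A=33 B=57 C=37 D=26] open={R1,R5,R6,R7}
Step 11: cancel R1 -> on_hand[A=38 B=57 C=48 D=34] avail[A=38 B=57 C=37 D=26] open={R5,R6,R7}
Step 12: reserve R8 A 6 -> on_hand[A=38 B=57 C=48 D=34] avail[A=32 B=57 C=37 D=26] open={R5,R6,R7,R8}
Step 13: cancel R5 -> on_hand[A=38 B=57 C=48 D=34] avail[A=32 B=57 C=37 D=34] open={R6,R7,R8}
Step 14: reserve R9 D 4 -> on_hand[A=38 B=57 C=48 D=34] avail[A=32 B=57 C=37 D=30] open={R6,R7,R8,R9}
Step 15: cancel R7 -> on_hand[A=38 B=57 C=48 D=34] avail[A=32 B=57 C=40 D=30] open={R6,R8,R9}
Step 16: cancel R6 -> on_hand[A=38 B=57 C=48 D=34] avail[A=32 B=57 C=48 D=30] open={R8,R9}
Step 17: reserve R10 C 6 -> on_hand[A=38 B=57 C=48 D=34] avail[A=32 B=57 C=42 D=30] open={R10,R8,R9}
Open reservations: ['R10', 'R8', 'R9'] -> 3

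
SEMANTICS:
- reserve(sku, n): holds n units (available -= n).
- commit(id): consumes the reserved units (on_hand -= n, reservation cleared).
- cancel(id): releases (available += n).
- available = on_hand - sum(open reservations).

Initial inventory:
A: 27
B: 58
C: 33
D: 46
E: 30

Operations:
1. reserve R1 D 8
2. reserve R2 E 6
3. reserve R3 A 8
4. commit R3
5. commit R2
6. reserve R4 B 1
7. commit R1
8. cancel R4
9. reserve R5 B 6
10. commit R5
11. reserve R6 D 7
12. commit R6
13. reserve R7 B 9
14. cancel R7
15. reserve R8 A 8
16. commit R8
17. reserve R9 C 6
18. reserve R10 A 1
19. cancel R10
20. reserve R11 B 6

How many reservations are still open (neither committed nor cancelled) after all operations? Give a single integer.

Step 1: reserve R1 D 8 -> on_hand[A=27 B=58 C=33 D=46 E=30] avail[A=27 B=58 C=33 D=38 E=30] open={R1}
Step 2: reserve R2 E 6 -> on_hand[A=27 B=58 C=33 D=46 E=30] avail[A=27 B=58 C=33 D=38 E=24] open={R1,R2}
Step 3: reserve R3 A 8 -> on_hand[A=27 B=58 C=33 D=46 E=30] avail[A=19 B=58 C=33 D=38 E=24] open={R1,R2,R3}
Step 4: commit R3 -> on_hand[A=19 B=58 C=33 D=46 E=30] avail[A=19 B=58 C=33 D=38 E=24] open={R1,R2}
Step 5: commit R2 -> on_hand[A=19 B=58 C=33 D=46 E=24] avail[A=19 B=58 C=33 D=38 E=24] open={R1}
Step 6: reserve R4 B 1 -> on_hand[A=19 B=58 C=33 D=46 E=24] avail[A=19 B=57 C=33 D=38 E=24] open={R1,R4}
Step 7: commit R1 -> on_hand[A=19 B=58 C=33 D=38 E=24] avail[A=19 B=57 C=33 D=38 E=24] open={R4}
Step 8: cancel R4 -> on_hand[A=19 B=58 C=33 D=38 E=24] avail[A=19 B=58 C=33 D=38 E=24] open={}
Step 9: reserve R5 B 6 -> on_hand[A=19 B=58 C=33 D=38 E=24] avail[A=19 B=52 C=33 D=38 E=24] open={R5}
Step 10: commit R5 -> on_hand[A=19 B=52 C=33 D=38 E=24] avail[A=19 B=52 C=33 D=38 E=24] open={}
Step 11: reserve R6 D 7 -> on_hand[A=19 B=52 C=33 D=38 E=24] avail[A=19 B=52 C=33 D=31 E=24] open={R6}
Step 12: commit R6 -> on_hand[A=19 B=52 C=33 D=31 E=24] avail[A=19 B=52 C=33 D=31 E=24] open={}
Step 13: reserve R7 B 9 -> on_hand[A=19 B=52 C=33 D=31 E=24] avail[A=19 B=43 C=33 D=31 E=24] open={R7}
Step 14: cancel R7 -> on_hand[A=19 B=52 C=33 D=31 E=24] avail[A=19 B=52 C=33 D=31 E=24] open={}
Step 15: reserve R8 A 8 -> on_hand[A=19 B=52 C=33 D=31 E=24] avail[A=11 B=52 C=33 D=31 E=24] open={R8}
Step 16: commit R8 -> on_hand[A=11 B=52 C=33 D=31 E=24] avail[A=11 B=52 C=33 D=31 E=24] open={}
Step 17: reserve R9 C 6 -> on_hand[A=11 B=52 C=33 D=31 E=24] avail[A=11 B=52 C=27 D=31 E=24] open={R9}
Step 18: reserve R10 A 1 -> on_hand[A=11 B=52 C=33 D=31 E=24] avail[A=10 B=52 C=27 D=31 E=24] open={R10,R9}
Step 19: cancel R10 -> on_hand[A=11 B=52 C=33 D=31 E=24] avail[A=11 B=52 C=27 D=31 E=24] open={R9}
Step 20: reserve R11 B 6 -> on_hand[A=11 B=52 C=33 D=31 E=24] avail[A=11 B=46 C=27 D=31 E=24] open={R11,R9}
Open reservations: ['R11', 'R9'] -> 2

Answer: 2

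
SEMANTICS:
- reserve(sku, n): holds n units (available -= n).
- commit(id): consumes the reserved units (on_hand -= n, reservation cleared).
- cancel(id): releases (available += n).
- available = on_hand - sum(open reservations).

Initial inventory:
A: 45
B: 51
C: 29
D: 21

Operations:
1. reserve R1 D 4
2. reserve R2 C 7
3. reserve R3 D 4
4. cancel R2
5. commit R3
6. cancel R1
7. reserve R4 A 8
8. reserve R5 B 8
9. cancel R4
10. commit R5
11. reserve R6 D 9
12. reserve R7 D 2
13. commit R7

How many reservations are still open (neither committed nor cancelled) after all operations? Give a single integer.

Step 1: reserve R1 D 4 -> on_hand[A=45 B=51 C=29 D=21] avail[A=45 B=51 C=29 D=17] open={R1}
Step 2: reserve R2 C 7 -> on_hand[A=45 B=51 C=29 D=21] avail[A=45 B=51 C=22 D=17] open={R1,R2}
Step 3: reserve R3 D 4 -> on_hand[A=45 B=51 C=29 D=21] avail[A=45 B=51 C=22 D=13] open={R1,R2,R3}
Step 4: cancel R2 -> on_hand[A=45 B=51 C=29 D=21] avail[A=45 B=51 C=29 D=13] open={R1,R3}
Step 5: commit R3 -> on_hand[A=45 B=51 C=29 D=17] avail[A=45 B=51 C=29 D=13] open={R1}
Step 6: cancel R1 -> on_hand[A=45 B=51 C=29 D=17] avail[A=45 B=51 C=29 D=17] open={}
Step 7: reserve R4 A 8 -> on_hand[A=45 B=51 C=29 D=17] avail[A=37 B=51 C=29 D=17] open={R4}
Step 8: reserve R5 B 8 -> on_hand[A=45 B=51 C=29 D=17] avail[A=37 B=43 C=29 D=17] open={R4,R5}
Step 9: cancel R4 -> on_hand[A=45 B=51 C=29 D=17] avail[A=45 B=43 C=29 D=17] open={R5}
Step 10: commit R5 -> on_hand[A=45 B=43 C=29 D=17] avail[A=45 B=43 C=29 D=17] open={}
Step 11: reserve R6 D 9 -> on_hand[A=45 B=43 C=29 D=17] avail[A=45 B=43 C=29 D=8] open={R6}
Step 12: reserve R7 D 2 -> on_hand[A=45 B=43 C=29 D=17] avail[A=45 B=43 C=29 D=6] open={R6,R7}
Step 13: commit R7 -> on_hand[A=45 B=43 C=29 D=15] avail[A=45 B=43 C=29 D=6] open={R6}
Open reservations: ['R6'] -> 1

Answer: 1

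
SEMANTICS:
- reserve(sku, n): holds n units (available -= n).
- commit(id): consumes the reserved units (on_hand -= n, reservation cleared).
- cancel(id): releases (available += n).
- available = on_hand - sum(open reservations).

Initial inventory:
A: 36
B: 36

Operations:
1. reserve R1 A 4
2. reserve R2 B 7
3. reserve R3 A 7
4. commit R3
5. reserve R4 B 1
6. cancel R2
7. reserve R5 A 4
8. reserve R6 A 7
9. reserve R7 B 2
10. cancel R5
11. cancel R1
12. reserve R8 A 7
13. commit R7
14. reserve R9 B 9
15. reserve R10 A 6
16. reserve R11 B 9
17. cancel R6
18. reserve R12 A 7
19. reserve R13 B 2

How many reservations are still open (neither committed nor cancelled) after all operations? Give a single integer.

Answer: 7

Derivation:
Step 1: reserve R1 A 4 -> on_hand[A=36 B=36] avail[A=32 B=36] open={R1}
Step 2: reserve R2 B 7 -> on_hand[A=36 B=36] avail[A=32 B=29] open={R1,R2}
Step 3: reserve R3 A 7 -> on_hand[A=36 B=36] avail[A=25 B=29] open={R1,R2,R3}
Step 4: commit R3 -> on_hand[A=29 B=36] avail[A=25 B=29] open={R1,R2}
Step 5: reserve R4 B 1 -> on_hand[A=29 B=36] avail[A=25 B=28] open={R1,R2,R4}
Step 6: cancel R2 -> on_hand[A=29 B=36] avail[A=25 B=35] open={R1,R4}
Step 7: reserve R5 A 4 -> on_hand[A=29 B=36] avail[A=21 B=35] open={R1,R4,R5}
Step 8: reserve R6 A 7 -> on_hand[A=29 B=36] avail[A=14 B=35] open={R1,R4,R5,R6}
Step 9: reserve R7 B 2 -> on_hand[A=29 B=36] avail[A=14 B=33] open={R1,R4,R5,R6,R7}
Step 10: cancel R5 -> on_hand[A=29 B=36] avail[A=18 B=33] open={R1,R4,R6,R7}
Step 11: cancel R1 -> on_hand[A=29 B=36] avail[A=22 B=33] open={R4,R6,R7}
Step 12: reserve R8 A 7 -> on_hand[A=29 B=36] avail[A=15 B=33] open={R4,R6,R7,R8}
Step 13: commit R7 -> on_hand[A=29 B=34] avail[A=15 B=33] open={R4,R6,R8}
Step 14: reserve R9 B 9 -> on_hand[A=29 B=34] avail[A=15 B=24] open={R4,R6,R8,R9}
Step 15: reserve R10 A 6 -> on_hand[A=29 B=34] avail[A=9 B=24] open={R10,R4,R6,R8,R9}
Step 16: reserve R11 B 9 -> on_hand[A=29 B=34] avail[A=9 B=15] open={R10,R11,R4,R6,R8,R9}
Step 17: cancel R6 -> on_hand[A=29 B=34] avail[A=16 B=15] open={R10,R11,R4,R8,R9}
Step 18: reserve R12 A 7 -> on_hand[A=29 B=34] avail[A=9 B=15] open={R10,R11,R12,R4,R8,R9}
Step 19: reserve R13 B 2 -> on_hand[A=29 B=34] avail[A=9 B=13] open={R10,R11,R12,R13,R4,R8,R9}
Open reservations: ['R10', 'R11', 'R12', 'R13', 'R4', 'R8', 'R9'] -> 7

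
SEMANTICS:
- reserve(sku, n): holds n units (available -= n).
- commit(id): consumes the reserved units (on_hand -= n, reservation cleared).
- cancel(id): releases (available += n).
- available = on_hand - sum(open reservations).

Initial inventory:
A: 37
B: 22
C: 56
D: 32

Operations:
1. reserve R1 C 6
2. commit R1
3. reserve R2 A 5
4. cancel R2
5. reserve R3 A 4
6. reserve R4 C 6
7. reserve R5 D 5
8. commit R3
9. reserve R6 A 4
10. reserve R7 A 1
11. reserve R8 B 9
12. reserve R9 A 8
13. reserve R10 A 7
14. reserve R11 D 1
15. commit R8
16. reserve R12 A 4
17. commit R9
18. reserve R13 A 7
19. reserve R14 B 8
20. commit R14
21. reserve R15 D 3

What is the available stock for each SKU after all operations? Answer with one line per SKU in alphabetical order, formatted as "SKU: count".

Step 1: reserve R1 C 6 -> on_hand[A=37 B=22 C=56 D=32] avail[A=37 B=22 C=50 D=32] open={R1}
Step 2: commit R1 -> on_hand[A=37 B=22 C=50 D=32] avail[A=37 B=22 C=50 D=32] open={}
Step 3: reserve R2 A 5 -> on_hand[A=37 B=22 C=50 D=32] avail[A=32 B=22 C=50 D=32] open={R2}
Step 4: cancel R2 -> on_hand[A=37 B=22 C=50 D=32] avail[A=37 B=22 C=50 D=32] open={}
Step 5: reserve R3 A 4 -> on_hand[A=37 B=22 C=50 D=32] avail[A=33 B=22 C=50 D=32] open={R3}
Step 6: reserve R4 C 6 -> on_hand[A=37 B=22 C=50 D=32] avail[A=33 B=22 C=44 D=32] open={R3,R4}
Step 7: reserve R5 D 5 -> on_hand[A=37 B=22 C=50 D=32] avail[A=33 B=22 C=44 D=27] open={R3,R4,R5}
Step 8: commit R3 -> on_hand[A=33 B=22 C=50 D=32] avail[A=33 B=22 C=44 D=27] open={R4,R5}
Step 9: reserve R6 A 4 -> on_hand[A=33 B=22 C=50 D=32] avail[A=29 B=22 C=44 D=27] open={R4,R5,R6}
Step 10: reserve R7 A 1 -> on_hand[A=33 B=22 C=50 D=32] avail[A=28 B=22 C=44 D=27] open={R4,R5,R6,R7}
Step 11: reserve R8 B 9 -> on_hand[A=33 B=22 C=50 D=32] avail[A=28 B=13 C=44 D=27] open={R4,R5,R6,R7,R8}
Step 12: reserve R9 A 8 -> on_hand[A=33 B=22 C=50 D=32] avail[A=20 B=13 C=44 D=27] open={R4,R5,R6,R7,R8,R9}
Step 13: reserve R10 A 7 -> on_hand[A=33 B=22 C=50 D=32] avail[A=13 B=13 C=44 D=27] open={R10,R4,R5,R6,R7,R8,R9}
Step 14: reserve R11 D 1 -> on_hand[A=33 B=22 C=50 D=32] avail[A=13 B=13 C=44 D=26] open={R10,R11,R4,R5,R6,R7,R8,R9}
Step 15: commit R8 -> on_hand[A=33 B=13 C=50 D=32] avail[A=13 B=13 C=44 D=26] open={R10,R11,R4,R5,R6,R7,R9}
Step 16: reserve R12 A 4 -> on_hand[A=33 B=13 C=50 D=32] avail[A=9 B=13 C=44 D=26] open={R10,R11,R12,R4,R5,R6,R7,R9}
Step 17: commit R9 -> on_hand[A=25 B=13 C=50 D=32] avail[A=9 B=13 C=44 D=26] open={R10,R11,R12,R4,R5,R6,R7}
Step 18: reserve R13 A 7 -> on_hand[A=25 B=13 C=50 D=32] avail[A=2 B=13 C=44 D=26] open={R10,R11,R12,R13,R4,R5,R6,R7}
Step 19: reserve R14 B 8 -> on_hand[A=25 B=13 C=50 D=32] avail[A=2 B=5 C=44 D=26] open={R10,R11,R12,R13,R14,R4,R5,R6,R7}
Step 20: commit R14 -> on_hand[A=25 B=5 C=50 D=32] avail[A=2 B=5 C=44 D=26] open={R10,R11,R12,R13,R4,R5,R6,R7}
Step 21: reserve R15 D 3 -> on_hand[A=25 B=5 C=50 D=32] avail[A=2 B=5 C=44 D=23] open={R10,R11,R12,R13,R15,R4,R5,R6,R7}

Answer: A: 2
B: 5
C: 44
D: 23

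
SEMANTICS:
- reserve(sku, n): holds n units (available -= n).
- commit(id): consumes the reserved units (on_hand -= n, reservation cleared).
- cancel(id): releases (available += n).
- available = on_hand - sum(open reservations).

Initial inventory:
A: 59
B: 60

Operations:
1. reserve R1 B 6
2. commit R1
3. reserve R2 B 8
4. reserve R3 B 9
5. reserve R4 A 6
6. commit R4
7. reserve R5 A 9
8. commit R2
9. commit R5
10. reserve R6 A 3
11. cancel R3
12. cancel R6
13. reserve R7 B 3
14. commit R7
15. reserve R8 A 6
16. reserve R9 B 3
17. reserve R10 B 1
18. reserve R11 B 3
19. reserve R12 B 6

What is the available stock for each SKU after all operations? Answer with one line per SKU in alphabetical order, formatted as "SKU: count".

Answer: A: 38
B: 30

Derivation:
Step 1: reserve R1 B 6 -> on_hand[A=59 B=60] avail[A=59 B=54] open={R1}
Step 2: commit R1 -> on_hand[A=59 B=54] avail[A=59 B=54] open={}
Step 3: reserve R2 B 8 -> on_hand[A=59 B=54] avail[A=59 B=46] open={R2}
Step 4: reserve R3 B 9 -> on_hand[A=59 B=54] avail[A=59 B=37] open={R2,R3}
Step 5: reserve R4 A 6 -> on_hand[A=59 B=54] avail[A=53 B=37] open={R2,R3,R4}
Step 6: commit R4 -> on_hand[A=53 B=54] avail[A=53 B=37] open={R2,R3}
Step 7: reserve R5 A 9 -> on_hand[A=53 B=54] avail[A=44 B=37] open={R2,R3,R5}
Step 8: commit R2 -> on_hand[A=53 B=46] avail[A=44 B=37] open={R3,R5}
Step 9: commit R5 -> on_hand[A=44 B=46] avail[A=44 B=37] open={R3}
Step 10: reserve R6 A 3 -> on_hand[A=44 B=46] avail[A=41 B=37] open={R3,R6}
Step 11: cancel R3 -> on_hand[A=44 B=46] avail[A=41 B=46] open={R6}
Step 12: cancel R6 -> on_hand[A=44 B=46] avail[A=44 B=46] open={}
Step 13: reserve R7 B 3 -> on_hand[A=44 B=46] avail[A=44 B=43] open={R7}
Step 14: commit R7 -> on_hand[A=44 B=43] avail[A=44 B=43] open={}
Step 15: reserve R8 A 6 -> on_hand[A=44 B=43] avail[A=38 B=43] open={R8}
Step 16: reserve R9 B 3 -> on_hand[A=44 B=43] avail[A=38 B=40] open={R8,R9}
Step 17: reserve R10 B 1 -> on_hand[A=44 B=43] avail[A=38 B=39] open={R10,R8,R9}
Step 18: reserve R11 B 3 -> on_hand[A=44 B=43] avail[A=38 B=36] open={R10,R11,R8,R9}
Step 19: reserve R12 B 6 -> on_hand[A=44 B=43] avail[A=38 B=30] open={R10,R11,R12,R8,R9}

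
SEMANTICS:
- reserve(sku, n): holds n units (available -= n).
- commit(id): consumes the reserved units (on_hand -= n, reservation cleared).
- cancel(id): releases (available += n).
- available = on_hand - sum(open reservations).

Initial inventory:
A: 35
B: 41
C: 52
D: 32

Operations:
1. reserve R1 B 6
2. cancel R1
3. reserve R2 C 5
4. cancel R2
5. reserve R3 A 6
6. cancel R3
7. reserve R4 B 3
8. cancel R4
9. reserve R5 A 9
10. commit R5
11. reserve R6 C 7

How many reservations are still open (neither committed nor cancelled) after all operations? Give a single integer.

Answer: 1

Derivation:
Step 1: reserve R1 B 6 -> on_hand[A=35 B=41 C=52 D=32] avail[A=35 B=35 C=52 D=32] open={R1}
Step 2: cancel R1 -> on_hand[A=35 B=41 C=52 D=32] avail[A=35 B=41 C=52 D=32] open={}
Step 3: reserve R2 C 5 -> on_hand[A=35 B=41 C=52 D=32] avail[A=35 B=41 C=47 D=32] open={R2}
Step 4: cancel R2 -> on_hand[A=35 B=41 C=52 D=32] avail[A=35 B=41 C=52 D=32] open={}
Step 5: reserve R3 A 6 -> on_hand[A=35 B=41 C=52 D=32] avail[A=29 B=41 C=52 D=32] open={R3}
Step 6: cancel R3 -> on_hand[A=35 B=41 C=52 D=32] avail[A=35 B=41 C=52 D=32] open={}
Step 7: reserve R4 B 3 -> on_hand[A=35 B=41 C=52 D=32] avail[A=35 B=38 C=52 D=32] open={R4}
Step 8: cancel R4 -> on_hand[A=35 B=41 C=52 D=32] avail[A=35 B=41 C=52 D=32] open={}
Step 9: reserve R5 A 9 -> on_hand[A=35 B=41 C=52 D=32] avail[A=26 B=41 C=52 D=32] open={R5}
Step 10: commit R5 -> on_hand[A=26 B=41 C=52 D=32] avail[A=26 B=41 C=52 D=32] open={}
Step 11: reserve R6 C 7 -> on_hand[A=26 B=41 C=52 D=32] avail[A=26 B=41 C=45 D=32] open={R6}
Open reservations: ['R6'] -> 1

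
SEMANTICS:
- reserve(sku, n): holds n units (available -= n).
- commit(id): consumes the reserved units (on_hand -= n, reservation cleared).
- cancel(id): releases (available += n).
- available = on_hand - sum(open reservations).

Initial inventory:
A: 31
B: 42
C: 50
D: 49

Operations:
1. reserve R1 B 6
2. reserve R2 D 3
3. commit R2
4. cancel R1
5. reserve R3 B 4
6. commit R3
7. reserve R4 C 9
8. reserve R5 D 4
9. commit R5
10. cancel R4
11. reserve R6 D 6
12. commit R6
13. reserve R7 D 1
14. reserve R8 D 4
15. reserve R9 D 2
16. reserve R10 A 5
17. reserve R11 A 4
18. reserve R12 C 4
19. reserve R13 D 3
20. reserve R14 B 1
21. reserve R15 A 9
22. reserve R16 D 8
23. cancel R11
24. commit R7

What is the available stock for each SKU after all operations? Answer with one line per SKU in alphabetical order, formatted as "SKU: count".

Step 1: reserve R1 B 6 -> on_hand[A=31 B=42 C=50 D=49] avail[A=31 B=36 C=50 D=49] open={R1}
Step 2: reserve R2 D 3 -> on_hand[A=31 B=42 C=50 D=49] avail[A=31 B=36 C=50 D=46] open={R1,R2}
Step 3: commit R2 -> on_hand[A=31 B=42 C=50 D=46] avail[A=31 B=36 C=50 D=46] open={R1}
Step 4: cancel R1 -> on_hand[A=31 B=42 C=50 D=46] avail[A=31 B=42 C=50 D=46] open={}
Step 5: reserve R3 B 4 -> on_hand[A=31 B=42 C=50 D=46] avail[A=31 B=38 C=50 D=46] open={R3}
Step 6: commit R3 -> on_hand[A=31 B=38 C=50 D=46] avail[A=31 B=38 C=50 D=46] open={}
Step 7: reserve R4 C 9 -> on_hand[A=31 B=38 C=50 D=46] avail[A=31 B=38 C=41 D=46] open={R4}
Step 8: reserve R5 D 4 -> on_hand[A=31 B=38 C=50 D=46] avail[A=31 B=38 C=41 D=42] open={R4,R5}
Step 9: commit R5 -> on_hand[A=31 B=38 C=50 D=42] avail[A=31 B=38 C=41 D=42] open={R4}
Step 10: cancel R4 -> on_hand[A=31 B=38 C=50 D=42] avail[A=31 B=38 C=50 D=42] open={}
Step 11: reserve R6 D 6 -> on_hand[A=31 B=38 C=50 D=42] avail[A=31 B=38 C=50 D=36] open={R6}
Step 12: commit R6 -> on_hand[A=31 B=38 C=50 D=36] avail[A=31 B=38 C=50 D=36] open={}
Step 13: reserve R7 D 1 -> on_hand[A=31 B=38 C=50 D=36] avail[A=31 B=38 C=50 D=35] open={R7}
Step 14: reserve R8 D 4 -> on_hand[A=31 B=38 C=50 D=36] avail[A=31 B=38 C=50 D=31] open={R7,R8}
Step 15: reserve R9 D 2 -> on_hand[A=31 B=38 C=50 D=36] avail[A=31 B=38 C=50 D=29] open={R7,R8,R9}
Step 16: reserve R10 A 5 -> on_hand[A=31 B=38 C=50 D=36] avail[A=26 B=38 C=50 D=29] open={R10,R7,R8,R9}
Step 17: reserve R11 A 4 -> on_hand[A=31 B=38 C=50 D=36] avail[A=22 B=38 C=50 D=29] open={R10,R11,R7,R8,R9}
Step 18: reserve R12 C 4 -> on_hand[A=31 B=38 C=50 D=36] avail[A=22 B=38 C=46 D=29] open={R10,R11,R12,R7,R8,R9}
Step 19: reserve R13 D 3 -> on_hand[A=31 B=38 C=50 D=36] avail[A=22 B=38 C=46 D=26] open={R10,R11,R12,R13,R7,R8,R9}
Step 20: reserve R14 B 1 -> on_hand[A=31 B=38 C=50 D=36] avail[A=22 B=37 C=46 D=26] open={R10,R11,R12,R13,R14,R7,R8,R9}
Step 21: reserve R15 A 9 -> on_hand[A=31 B=38 C=50 D=36] avail[A=13 B=37 C=46 D=26] open={R10,R11,R12,R13,R14,R15,R7,R8,R9}
Step 22: reserve R16 D 8 -> on_hand[A=31 B=38 C=50 D=36] avail[A=13 B=37 C=46 D=18] open={R10,R11,R12,R13,R14,R15,R16,R7,R8,R9}
Step 23: cancel R11 -> on_hand[A=31 B=38 C=50 D=36] avail[A=17 B=37 C=46 D=18] open={R10,R12,R13,R14,R15,R16,R7,R8,R9}
Step 24: commit R7 -> on_hand[A=31 B=38 C=50 D=35] avail[A=17 B=37 C=46 D=18] open={R10,R12,R13,R14,R15,R16,R8,R9}

Answer: A: 17
B: 37
C: 46
D: 18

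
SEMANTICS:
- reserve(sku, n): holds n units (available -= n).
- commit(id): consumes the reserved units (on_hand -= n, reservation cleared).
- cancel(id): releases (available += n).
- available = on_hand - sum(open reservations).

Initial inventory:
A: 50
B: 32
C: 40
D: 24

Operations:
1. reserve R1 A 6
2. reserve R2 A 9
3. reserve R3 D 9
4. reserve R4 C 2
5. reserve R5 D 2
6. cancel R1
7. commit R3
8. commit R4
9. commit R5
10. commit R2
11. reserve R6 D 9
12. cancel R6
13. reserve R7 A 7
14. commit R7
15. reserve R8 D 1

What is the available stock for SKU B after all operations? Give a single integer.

Answer: 32

Derivation:
Step 1: reserve R1 A 6 -> on_hand[A=50 B=32 C=40 D=24] avail[A=44 B=32 C=40 D=24] open={R1}
Step 2: reserve R2 A 9 -> on_hand[A=50 B=32 C=40 D=24] avail[A=35 B=32 C=40 D=24] open={R1,R2}
Step 3: reserve R3 D 9 -> on_hand[A=50 B=32 C=40 D=24] avail[A=35 B=32 C=40 D=15] open={R1,R2,R3}
Step 4: reserve R4 C 2 -> on_hand[A=50 B=32 C=40 D=24] avail[A=35 B=32 C=38 D=15] open={R1,R2,R3,R4}
Step 5: reserve R5 D 2 -> on_hand[A=50 B=32 C=40 D=24] avail[A=35 B=32 C=38 D=13] open={R1,R2,R3,R4,R5}
Step 6: cancel R1 -> on_hand[A=50 B=32 C=40 D=24] avail[A=41 B=32 C=38 D=13] open={R2,R3,R4,R5}
Step 7: commit R3 -> on_hand[A=50 B=32 C=40 D=15] avail[A=41 B=32 C=38 D=13] open={R2,R4,R5}
Step 8: commit R4 -> on_hand[A=50 B=32 C=38 D=15] avail[A=41 B=32 C=38 D=13] open={R2,R5}
Step 9: commit R5 -> on_hand[A=50 B=32 C=38 D=13] avail[A=41 B=32 C=38 D=13] open={R2}
Step 10: commit R2 -> on_hand[A=41 B=32 C=38 D=13] avail[A=41 B=32 C=38 D=13] open={}
Step 11: reserve R6 D 9 -> on_hand[A=41 B=32 C=38 D=13] avail[A=41 B=32 C=38 D=4] open={R6}
Step 12: cancel R6 -> on_hand[A=41 B=32 C=38 D=13] avail[A=41 B=32 C=38 D=13] open={}
Step 13: reserve R7 A 7 -> on_hand[A=41 B=32 C=38 D=13] avail[A=34 B=32 C=38 D=13] open={R7}
Step 14: commit R7 -> on_hand[A=34 B=32 C=38 D=13] avail[A=34 B=32 C=38 D=13] open={}
Step 15: reserve R8 D 1 -> on_hand[A=34 B=32 C=38 D=13] avail[A=34 B=32 C=38 D=12] open={R8}
Final available[B] = 32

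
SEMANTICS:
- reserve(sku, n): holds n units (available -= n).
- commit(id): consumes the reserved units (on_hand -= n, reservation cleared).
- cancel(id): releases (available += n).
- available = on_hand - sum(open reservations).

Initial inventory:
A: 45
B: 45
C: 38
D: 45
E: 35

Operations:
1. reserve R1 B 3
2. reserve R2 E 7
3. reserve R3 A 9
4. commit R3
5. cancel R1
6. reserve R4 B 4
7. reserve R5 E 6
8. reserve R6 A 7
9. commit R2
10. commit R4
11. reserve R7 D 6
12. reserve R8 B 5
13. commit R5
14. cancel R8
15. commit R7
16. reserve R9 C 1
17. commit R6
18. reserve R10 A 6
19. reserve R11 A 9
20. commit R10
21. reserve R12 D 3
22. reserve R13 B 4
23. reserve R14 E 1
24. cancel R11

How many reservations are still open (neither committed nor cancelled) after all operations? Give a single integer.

Step 1: reserve R1 B 3 -> on_hand[A=45 B=45 C=38 D=45 E=35] avail[A=45 B=42 C=38 D=45 E=35] open={R1}
Step 2: reserve R2 E 7 -> on_hand[A=45 B=45 C=38 D=45 E=35] avail[A=45 B=42 C=38 D=45 E=28] open={R1,R2}
Step 3: reserve R3 A 9 -> on_hand[A=45 B=45 C=38 D=45 E=35] avail[A=36 B=42 C=38 D=45 E=28] open={R1,R2,R3}
Step 4: commit R3 -> on_hand[A=36 B=45 C=38 D=45 E=35] avail[A=36 B=42 C=38 D=45 E=28] open={R1,R2}
Step 5: cancel R1 -> on_hand[A=36 B=45 C=38 D=45 E=35] avail[A=36 B=45 C=38 D=45 E=28] open={R2}
Step 6: reserve R4 B 4 -> on_hand[A=36 B=45 C=38 D=45 E=35] avail[A=36 B=41 C=38 D=45 E=28] open={R2,R4}
Step 7: reserve R5 E 6 -> on_hand[A=36 B=45 C=38 D=45 E=35] avail[A=36 B=41 C=38 D=45 E=22] open={R2,R4,R5}
Step 8: reserve R6 A 7 -> on_hand[A=36 B=45 C=38 D=45 E=35] avail[A=29 B=41 C=38 D=45 E=22] open={R2,R4,R5,R6}
Step 9: commit R2 -> on_hand[A=36 B=45 C=38 D=45 E=28] avail[A=29 B=41 C=38 D=45 E=22] open={R4,R5,R6}
Step 10: commit R4 -> on_hand[A=36 B=41 C=38 D=45 E=28] avail[A=29 B=41 C=38 D=45 E=22] open={R5,R6}
Step 11: reserve R7 D 6 -> on_hand[A=36 B=41 C=38 D=45 E=28] avail[A=29 B=41 C=38 D=39 E=22] open={R5,R6,R7}
Step 12: reserve R8 B 5 -> on_hand[A=36 B=41 C=38 D=45 E=28] avail[A=29 B=36 C=38 D=39 E=22] open={R5,R6,R7,R8}
Step 13: commit R5 -> on_hand[A=36 B=41 C=38 D=45 E=22] avail[A=29 B=36 C=38 D=39 E=22] open={R6,R7,R8}
Step 14: cancel R8 -> on_hand[A=36 B=41 C=38 D=45 E=22] avail[A=29 B=41 C=38 D=39 E=22] open={R6,R7}
Step 15: commit R7 -> on_hand[A=36 B=41 C=38 D=39 E=22] avail[A=29 B=41 C=38 D=39 E=22] open={R6}
Step 16: reserve R9 C 1 -> on_hand[A=36 B=41 C=38 D=39 E=22] avail[A=29 B=41 C=37 D=39 E=22] open={R6,R9}
Step 17: commit R6 -> on_hand[A=29 B=41 C=38 D=39 E=22] avail[A=29 B=41 C=37 D=39 E=22] open={R9}
Step 18: reserve R10 A 6 -> on_hand[A=29 B=41 C=38 D=39 E=22] avail[A=23 B=41 C=37 D=39 E=22] open={R10,R9}
Step 19: reserve R11 A 9 -> on_hand[A=29 B=41 C=38 D=39 E=22] avail[A=14 B=41 C=37 D=39 E=22] open={R10,R11,R9}
Step 20: commit R10 -> on_hand[A=23 B=41 C=38 D=39 E=22] avail[A=14 B=41 C=37 D=39 E=22] open={R11,R9}
Step 21: reserve R12 D 3 -> on_hand[A=23 B=41 C=38 D=39 E=22] avail[A=14 B=41 C=37 D=36 E=22] open={R11,R12,R9}
Step 22: reserve R13 B 4 -> on_hand[A=23 B=41 C=38 D=39 E=22] avail[A=14 B=37 C=37 D=36 E=22] open={R11,R12,R13,R9}
Step 23: reserve R14 E 1 -> on_hand[A=23 B=41 C=38 D=39 E=22] avail[A=14 B=37 C=37 D=36 E=21] open={R11,R12,R13,R14,R9}
Step 24: cancel R11 -> on_hand[A=23 B=41 C=38 D=39 E=22] avail[A=23 B=37 C=37 D=36 E=21] open={R12,R13,R14,R9}
Open reservations: ['R12', 'R13', 'R14', 'R9'] -> 4

Answer: 4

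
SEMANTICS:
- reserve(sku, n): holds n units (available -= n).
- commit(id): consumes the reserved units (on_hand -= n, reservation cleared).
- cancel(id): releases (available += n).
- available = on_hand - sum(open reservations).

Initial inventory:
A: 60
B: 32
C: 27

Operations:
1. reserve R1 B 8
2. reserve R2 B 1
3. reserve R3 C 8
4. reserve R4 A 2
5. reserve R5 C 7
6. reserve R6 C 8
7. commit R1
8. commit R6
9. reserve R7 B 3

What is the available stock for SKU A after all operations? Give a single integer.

Step 1: reserve R1 B 8 -> on_hand[A=60 B=32 C=27] avail[A=60 B=24 C=27] open={R1}
Step 2: reserve R2 B 1 -> on_hand[A=60 B=32 C=27] avail[A=60 B=23 C=27] open={R1,R2}
Step 3: reserve R3 C 8 -> on_hand[A=60 B=32 C=27] avail[A=60 B=23 C=19] open={R1,R2,R3}
Step 4: reserve R4 A 2 -> on_hand[A=60 B=32 C=27] avail[A=58 B=23 C=19] open={R1,R2,R3,R4}
Step 5: reserve R5 C 7 -> on_hand[A=60 B=32 C=27] avail[A=58 B=23 C=12] open={R1,R2,R3,R4,R5}
Step 6: reserve R6 C 8 -> on_hand[A=60 B=32 C=27] avail[A=58 B=23 C=4] open={R1,R2,R3,R4,R5,R6}
Step 7: commit R1 -> on_hand[A=60 B=24 C=27] avail[A=58 B=23 C=4] open={R2,R3,R4,R5,R6}
Step 8: commit R6 -> on_hand[A=60 B=24 C=19] avail[A=58 B=23 C=4] open={R2,R3,R4,R5}
Step 9: reserve R7 B 3 -> on_hand[A=60 B=24 C=19] avail[A=58 B=20 C=4] open={R2,R3,R4,R5,R7}
Final available[A] = 58

Answer: 58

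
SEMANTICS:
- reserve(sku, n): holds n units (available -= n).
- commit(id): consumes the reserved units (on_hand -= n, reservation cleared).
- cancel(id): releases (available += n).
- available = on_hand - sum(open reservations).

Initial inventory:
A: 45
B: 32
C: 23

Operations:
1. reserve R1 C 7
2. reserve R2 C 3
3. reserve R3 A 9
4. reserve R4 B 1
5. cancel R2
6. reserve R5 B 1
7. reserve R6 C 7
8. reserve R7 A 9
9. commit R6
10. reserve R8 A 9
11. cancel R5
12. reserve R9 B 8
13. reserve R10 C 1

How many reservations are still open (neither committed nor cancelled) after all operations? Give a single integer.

Answer: 7

Derivation:
Step 1: reserve R1 C 7 -> on_hand[A=45 B=32 C=23] avail[A=45 B=32 C=16] open={R1}
Step 2: reserve R2 C 3 -> on_hand[A=45 B=32 C=23] avail[A=45 B=32 C=13] open={R1,R2}
Step 3: reserve R3 A 9 -> on_hand[A=45 B=32 C=23] avail[A=36 B=32 C=13] open={R1,R2,R3}
Step 4: reserve R4 B 1 -> on_hand[A=45 B=32 C=23] avail[A=36 B=31 C=13] open={R1,R2,R3,R4}
Step 5: cancel R2 -> on_hand[A=45 B=32 C=23] avail[A=36 B=31 C=16] open={R1,R3,R4}
Step 6: reserve R5 B 1 -> on_hand[A=45 B=32 C=23] avail[A=36 B=30 C=16] open={R1,R3,R4,R5}
Step 7: reserve R6 C 7 -> on_hand[A=45 B=32 C=23] avail[A=36 B=30 C=9] open={R1,R3,R4,R5,R6}
Step 8: reserve R7 A 9 -> on_hand[A=45 B=32 C=23] avail[A=27 B=30 C=9] open={R1,R3,R4,R5,R6,R7}
Step 9: commit R6 -> on_hand[A=45 B=32 C=16] avail[A=27 B=30 C=9] open={R1,R3,R4,R5,R7}
Step 10: reserve R8 A 9 -> on_hand[A=45 B=32 C=16] avail[A=18 B=30 C=9] open={R1,R3,R4,R5,R7,R8}
Step 11: cancel R5 -> on_hand[A=45 B=32 C=16] avail[A=18 B=31 C=9] open={R1,R3,R4,R7,R8}
Step 12: reserve R9 B 8 -> on_hand[A=45 B=32 C=16] avail[A=18 B=23 C=9] open={R1,R3,R4,R7,R8,R9}
Step 13: reserve R10 C 1 -> on_hand[A=45 B=32 C=16] avail[A=18 B=23 C=8] open={R1,R10,R3,R4,R7,R8,R9}
Open reservations: ['R1', 'R10', 'R3', 'R4', 'R7', 'R8', 'R9'] -> 7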